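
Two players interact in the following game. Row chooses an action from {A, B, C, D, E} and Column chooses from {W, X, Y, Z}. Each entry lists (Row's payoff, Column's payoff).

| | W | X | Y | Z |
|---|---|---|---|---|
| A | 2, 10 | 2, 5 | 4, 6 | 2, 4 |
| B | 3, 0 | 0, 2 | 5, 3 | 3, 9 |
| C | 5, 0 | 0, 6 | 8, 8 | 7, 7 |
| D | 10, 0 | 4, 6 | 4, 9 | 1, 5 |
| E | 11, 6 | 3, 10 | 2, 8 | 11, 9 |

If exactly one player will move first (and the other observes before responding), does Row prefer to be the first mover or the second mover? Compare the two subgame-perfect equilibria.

If Row leads: Column's best replies are A→W, B→Z, C→Y, D→Y, E→X; Row's induced payoffs 2, 3, 8, 4, 3; outcome (C, Y), payoffs (8, 8).
If Column leads: Row's best replies are W→E, X→D, Y→C, Z→E; Column's induced payoffs 6, 6, 8, 9; outcome (E, Z), payoffs (11, 9).
Row gets 8 moving first and 11 moving second, so Row prefers to move second.

second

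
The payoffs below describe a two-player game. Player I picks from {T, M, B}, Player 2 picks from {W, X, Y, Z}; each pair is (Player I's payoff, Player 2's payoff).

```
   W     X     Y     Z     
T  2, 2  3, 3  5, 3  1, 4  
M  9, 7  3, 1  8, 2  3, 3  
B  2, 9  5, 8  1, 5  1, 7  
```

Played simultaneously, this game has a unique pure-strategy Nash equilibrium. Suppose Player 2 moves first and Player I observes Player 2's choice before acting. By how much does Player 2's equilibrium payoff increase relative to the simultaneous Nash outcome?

Player I best-responds to each possible Player 2 move:
- W → Player I plays M (best of 2, 9, 2); Player 2 gets 7.
- X → Player I plays B (best of 3, 3, 5); Player 2 gets 8.
- Y → Player I plays M (best of 5, 8, 1); Player 2 gets 2.
- Z → Player I plays M (best of 1, 3, 1); Player 2 gets 3.
Maximizing over 7, 8, 2, 3, Player 2 chooses X. Subgame-perfect outcome: (B, X) with payoffs (5, 8).
For the simultaneous game, intersect best replies.
Player I's best replies: W→M; X→B; Y→M; Z→M.
Player 2's best replies: T→Z; M→W; B→W.
Only (M, W) has each player best-responding; Nash payoffs (9, 7).
Player 2's commitment gain: 8 − 7 = 1.

1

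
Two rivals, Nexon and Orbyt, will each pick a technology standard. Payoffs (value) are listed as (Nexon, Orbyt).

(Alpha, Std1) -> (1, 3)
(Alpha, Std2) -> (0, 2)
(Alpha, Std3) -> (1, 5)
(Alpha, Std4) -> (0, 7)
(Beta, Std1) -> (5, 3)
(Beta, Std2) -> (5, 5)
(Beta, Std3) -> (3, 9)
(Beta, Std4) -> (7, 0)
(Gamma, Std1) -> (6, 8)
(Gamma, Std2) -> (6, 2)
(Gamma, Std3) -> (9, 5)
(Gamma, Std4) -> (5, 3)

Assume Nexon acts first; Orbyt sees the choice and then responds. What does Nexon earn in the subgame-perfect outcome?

6

Solve by backward induction (Nexon leads).
- Alpha: Orbyt compares 3, 2, 5, 7 and picks Std4; Nexon would get 0.
- Beta: Orbyt compares 3, 5, 9, 0 and picks Std3; Nexon would get 3.
- Gamma: Orbyt compares 8, 2, 5, 3 and picks Std1; Nexon would get 6.
Among 0, 3, 6, the best is 6 at Gamma. Subgame-perfect outcome: (Gamma, Std1) with payoffs (6, 8).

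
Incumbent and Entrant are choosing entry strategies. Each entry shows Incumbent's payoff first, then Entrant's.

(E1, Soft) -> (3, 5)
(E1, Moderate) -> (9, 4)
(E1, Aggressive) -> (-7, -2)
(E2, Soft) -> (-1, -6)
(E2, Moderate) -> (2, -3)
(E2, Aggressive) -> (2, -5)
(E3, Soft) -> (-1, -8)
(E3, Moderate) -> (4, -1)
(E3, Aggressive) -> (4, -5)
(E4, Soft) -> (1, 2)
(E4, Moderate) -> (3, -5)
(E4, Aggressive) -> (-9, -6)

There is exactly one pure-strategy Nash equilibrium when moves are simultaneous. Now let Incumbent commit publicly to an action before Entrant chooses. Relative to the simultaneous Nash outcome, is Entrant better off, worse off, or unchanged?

Entrant best-responds to each possible Incumbent move:
- E1 → Entrant plays Soft (best of 5, 4, -2); Incumbent gets 3.
- E2 → Entrant plays Moderate (best of -6, -3, -5); Incumbent gets 2.
- E3 → Entrant plays Moderate (best of -8, -1, -5); Incumbent gets 4.
- E4 → Entrant plays Soft (best of 2, -5, -6); Incumbent gets 1.
Maximizing over 3, 2, 4, 1, Incumbent chooses E3. Subgame-perfect outcome: (E3, Moderate) with payoffs (4, -1).
Under simultaneous play:
Incumbent's best replies: Soft→E1; Moderate→E1; Aggressive→E3.
Entrant's best replies: E1→Soft; E2→Moderate; E3→Moderate; E4→Soft.
The unique mutual best reply is (E1, Soft), giving (3, 5).
Entrant earns -1 sequentially versus 5 at the Nash outcome: worse off.

worse off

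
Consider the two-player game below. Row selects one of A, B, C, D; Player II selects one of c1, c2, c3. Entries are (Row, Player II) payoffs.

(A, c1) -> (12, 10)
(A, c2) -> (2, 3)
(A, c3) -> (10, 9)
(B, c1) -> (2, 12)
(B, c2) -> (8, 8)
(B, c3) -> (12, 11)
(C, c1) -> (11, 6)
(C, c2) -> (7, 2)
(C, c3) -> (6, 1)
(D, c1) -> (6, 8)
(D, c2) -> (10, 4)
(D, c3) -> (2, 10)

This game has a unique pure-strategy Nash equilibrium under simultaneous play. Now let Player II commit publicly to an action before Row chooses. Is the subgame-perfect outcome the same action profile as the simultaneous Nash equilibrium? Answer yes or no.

Solve by backward induction (Player II leads).
- c1: BR = A, leader payoff 10.
- c2: BR = D, leader payoff 4.
- c3: BR = B, leader payoff 11.
Maximizing over 10, 4, 11, Player II chooses c3. Subgame-perfect outcome: (B, c3) with payoffs (12, 11).
Under simultaneous play:
Row's best replies: c1→A; c2→D; c3→B.
Player II's best replies: A→c1; B→c1; C→c1; D→c3.
Only (A, c1) has each player best-responding; Nash payoffs (12, 10).
Sequential outcome (B, c3) differs from the Nash profile (A, c1).

no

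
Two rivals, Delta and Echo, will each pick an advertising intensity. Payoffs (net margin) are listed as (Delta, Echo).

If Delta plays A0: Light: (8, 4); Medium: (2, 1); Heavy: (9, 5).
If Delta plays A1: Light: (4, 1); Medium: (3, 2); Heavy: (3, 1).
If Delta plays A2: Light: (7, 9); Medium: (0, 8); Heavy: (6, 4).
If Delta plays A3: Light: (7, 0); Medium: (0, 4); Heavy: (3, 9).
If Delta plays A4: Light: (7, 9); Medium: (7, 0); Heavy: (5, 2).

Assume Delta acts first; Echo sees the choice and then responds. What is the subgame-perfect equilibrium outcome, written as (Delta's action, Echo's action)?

(A0, Heavy)

Work backward from Echo's decision.
- A0: BR = Heavy, leader payoff 9.
- A1: BR = Medium, leader payoff 3.
- A2: BR = Light, leader payoff 7.
- A3: BR = Heavy, leader payoff 3.
- A4: BR = Light, leader payoff 7.
Maximizing over 9, 3, 7, 3, 7, Delta chooses A0. Subgame-perfect outcome: (A0, Heavy) with payoffs (9, 5).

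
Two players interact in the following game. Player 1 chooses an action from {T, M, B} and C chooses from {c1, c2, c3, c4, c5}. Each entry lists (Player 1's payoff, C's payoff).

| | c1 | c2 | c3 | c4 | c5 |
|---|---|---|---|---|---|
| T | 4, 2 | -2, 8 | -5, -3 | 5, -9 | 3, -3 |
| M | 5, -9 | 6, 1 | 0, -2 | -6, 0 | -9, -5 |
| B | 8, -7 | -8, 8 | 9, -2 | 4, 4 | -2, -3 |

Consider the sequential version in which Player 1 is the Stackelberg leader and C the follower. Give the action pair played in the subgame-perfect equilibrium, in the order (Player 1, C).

(M, c2)

Backward induction with Player 1 moving first.
- T: BR = c2, leader payoff -2.
- M: BR = c2, leader payoff 6.
- B: BR = c2, leader payoff -8.
Among -2, 6, -8, the best is 6 at M. Subgame-perfect outcome: (M, c2) with payoffs (6, 1).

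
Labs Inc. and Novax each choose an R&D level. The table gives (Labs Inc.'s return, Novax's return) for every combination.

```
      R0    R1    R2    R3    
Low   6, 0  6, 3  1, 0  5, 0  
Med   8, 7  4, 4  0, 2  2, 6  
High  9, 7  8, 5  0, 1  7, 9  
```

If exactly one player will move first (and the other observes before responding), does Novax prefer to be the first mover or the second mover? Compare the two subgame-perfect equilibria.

first

If Labs Inc. leads: Novax's best replies are Low→R1, Med→R0, High→R3; Labs Inc.'s induced payoffs 6, 8, 7; outcome (Med, R0), payoffs (8, 7).
If Novax leads: Labs Inc.'s best replies are R0→High, R1→High, R2→Low, R3→High; Novax's induced payoffs 7, 5, 0, 9; outcome (High, R3), payoffs (7, 9).
Novax gets 9 moving first and 7 moving second, so Novax prefers to move first.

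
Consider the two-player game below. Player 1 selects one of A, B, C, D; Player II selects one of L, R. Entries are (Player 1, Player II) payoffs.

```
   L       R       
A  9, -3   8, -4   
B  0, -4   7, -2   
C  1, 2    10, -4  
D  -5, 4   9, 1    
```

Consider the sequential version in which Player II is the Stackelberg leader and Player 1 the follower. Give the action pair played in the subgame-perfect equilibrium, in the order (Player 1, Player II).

Solve by backward induction (Player II leads).
- L: BR = A, leader payoff -3.
- R: BR = C, leader payoff -4.
Among -3, -4, the best is -3 at L. Subgame-perfect outcome: (A, L) with payoffs (9, -3).

(A, L)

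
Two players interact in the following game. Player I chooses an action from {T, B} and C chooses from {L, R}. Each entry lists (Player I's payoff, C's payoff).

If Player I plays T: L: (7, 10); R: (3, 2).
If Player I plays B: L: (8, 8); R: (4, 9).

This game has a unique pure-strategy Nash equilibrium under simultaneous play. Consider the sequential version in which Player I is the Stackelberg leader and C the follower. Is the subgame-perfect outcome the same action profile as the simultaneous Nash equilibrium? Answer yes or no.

Solve by backward induction (Player I leads).
- T: BR = L, leader payoff 7.
- B: BR = R, leader payoff 4.
Among 7, 4, the best is 7 at T. Subgame-perfect outcome: (T, L) with payoffs (7, 10).
Now find the simultaneous Nash equilibrium.
Player I's best replies: L→B; R→B.
C's best replies: T→L; B→R.
The unique mutual best reply is (B, R), giving (4, 9).
Sequential outcome (T, L) differs from the Nash profile (B, R).

no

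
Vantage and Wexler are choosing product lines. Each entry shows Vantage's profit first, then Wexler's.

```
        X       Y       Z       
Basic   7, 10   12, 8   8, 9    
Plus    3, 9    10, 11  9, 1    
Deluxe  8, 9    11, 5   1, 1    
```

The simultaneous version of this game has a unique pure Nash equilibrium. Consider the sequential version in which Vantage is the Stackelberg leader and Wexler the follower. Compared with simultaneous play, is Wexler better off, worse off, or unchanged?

better off

Solve by backward induction (Vantage leads).
- Basic: BR = X, leader payoff 7.
- Plus: BR = Y, leader payoff 10.
- Deluxe: BR = X, leader payoff 8.
Vantage's induced payoffs are 7, 10, 8, so Vantage commits to Plus. Subgame-perfect outcome: (Plus, Y) with payoffs (10, 11).
Under simultaneous play:
Vantage's best replies: X→Deluxe; Y→Basic; Z→Plus.
Wexler's best replies: Basic→X; Plus→Y; Deluxe→X.
Only (Deluxe, X) has each player best-responding; Nash payoffs (8, 9).
Wexler earns 11 sequentially versus 9 at the Nash outcome: better off.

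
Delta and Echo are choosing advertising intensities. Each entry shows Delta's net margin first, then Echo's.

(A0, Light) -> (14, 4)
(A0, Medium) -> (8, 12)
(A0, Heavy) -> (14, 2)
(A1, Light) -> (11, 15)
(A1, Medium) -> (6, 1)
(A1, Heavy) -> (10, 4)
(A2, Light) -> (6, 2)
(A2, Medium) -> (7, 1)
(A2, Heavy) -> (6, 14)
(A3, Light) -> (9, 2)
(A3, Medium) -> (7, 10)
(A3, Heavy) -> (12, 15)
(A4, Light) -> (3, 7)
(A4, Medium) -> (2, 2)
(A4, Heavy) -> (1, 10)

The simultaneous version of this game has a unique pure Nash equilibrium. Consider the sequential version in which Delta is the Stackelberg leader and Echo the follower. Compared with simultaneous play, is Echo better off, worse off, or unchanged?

Work backward from Echo's decision.
- A0 → Echo plays Medium (best of 4, 12, 2); Delta gets 8.
- A1 → Echo plays Light (best of 15, 1, 4); Delta gets 11.
- A2 → Echo plays Heavy (best of 2, 1, 14); Delta gets 6.
- A3 → Echo plays Heavy (best of 2, 10, 15); Delta gets 12.
- A4 → Echo plays Heavy (best of 7, 2, 10); Delta gets 1.
Delta's induced payoffs are 8, 11, 6, 12, 1, so Delta commits to A3. Subgame-perfect outcome: (A3, Heavy) with payoffs (12, 15).
Now find the simultaneous Nash equilibrium.
Delta's best replies: Light→A0; Medium→A0; Heavy→A0.
Echo's best replies: A0→Medium; A1→Light; A2→Heavy; A3→Heavy; A4→Heavy.
The unique mutual best reply is (A0, Medium), giving (8, 12).
Echo earns 15 sequentially versus 12 at the Nash outcome: better off.

better off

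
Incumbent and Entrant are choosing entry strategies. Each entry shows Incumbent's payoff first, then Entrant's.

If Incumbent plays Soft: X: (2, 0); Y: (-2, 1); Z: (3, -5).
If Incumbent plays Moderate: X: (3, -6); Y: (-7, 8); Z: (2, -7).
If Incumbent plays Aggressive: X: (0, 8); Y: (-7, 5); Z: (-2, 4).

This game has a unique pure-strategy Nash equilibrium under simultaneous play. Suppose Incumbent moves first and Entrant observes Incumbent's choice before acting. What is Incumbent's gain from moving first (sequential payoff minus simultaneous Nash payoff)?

Work backward from Entrant's decision.
- Soft → Entrant plays Y (best of 0, 1, -5); Incumbent gets -2.
- Moderate → Entrant plays Y (best of -6, 8, -7); Incumbent gets -7.
- Aggressive → Entrant plays X (best of 8, 5, 4); Incumbent gets 0.
Among -2, -7, 0, the best is 0 at Aggressive. Subgame-perfect outcome: (Aggressive, X) with payoffs (0, 8).
Now find the simultaneous Nash equilibrium.
Incumbent's best replies: X→Moderate; Y→Soft; Z→Soft.
Entrant's best replies: Soft→Y; Moderate→Y; Aggressive→X.
The unique mutual best reply is (Soft, Y), giving (-2, 1).
Incumbent's commitment gain: 0 − -2 = 2.

2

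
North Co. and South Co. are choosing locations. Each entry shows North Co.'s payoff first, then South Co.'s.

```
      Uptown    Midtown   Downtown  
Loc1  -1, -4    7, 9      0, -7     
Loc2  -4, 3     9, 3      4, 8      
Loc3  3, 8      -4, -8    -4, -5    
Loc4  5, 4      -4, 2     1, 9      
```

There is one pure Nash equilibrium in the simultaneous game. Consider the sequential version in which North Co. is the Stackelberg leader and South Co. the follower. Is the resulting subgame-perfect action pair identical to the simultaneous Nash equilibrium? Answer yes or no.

Solve by backward induction (North Co. leads).
- Loc1: South Co. compares -4, 9, -7 and picks Midtown; North Co. would get 7.
- Loc2: South Co. compares 3, 3, 8 and picks Downtown; North Co. would get 4.
- Loc3: South Co. compares 8, -8, -5 and picks Uptown; North Co. would get 3.
- Loc4: South Co. compares 4, 2, 9 and picks Downtown; North Co. would get 1.
Among 7, 4, 3, 1, the best is 7 at Loc1. Subgame-perfect outcome: (Loc1, Midtown) with payoffs (7, 9).
Now find the simultaneous Nash equilibrium.
North Co.'s best replies: Uptown→Loc4; Midtown→Loc2; Downtown→Loc2.
South Co.'s best replies: Loc1→Midtown; Loc2→Downtown; Loc3→Uptown; Loc4→Downtown.
Only (Loc2, Downtown) has each player best-responding; Nash payoffs (4, 8).
Sequential outcome (Loc1, Midtown) differs from the Nash profile (Loc2, Downtown).

no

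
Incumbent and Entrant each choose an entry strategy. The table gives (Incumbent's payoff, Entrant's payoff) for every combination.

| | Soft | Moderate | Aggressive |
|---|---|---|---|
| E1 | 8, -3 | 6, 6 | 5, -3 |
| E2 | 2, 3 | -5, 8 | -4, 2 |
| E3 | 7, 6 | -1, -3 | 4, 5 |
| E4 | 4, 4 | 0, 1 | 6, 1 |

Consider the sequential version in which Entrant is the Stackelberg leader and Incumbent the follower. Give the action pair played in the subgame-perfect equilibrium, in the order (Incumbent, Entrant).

Incumbent best-responds to each possible Entrant move:
- Soft → Incumbent plays E1 (best of 8, 2, 7, 4); Entrant gets -3.
- Moderate → Incumbent plays E1 (best of 6, -5, -1, 0); Entrant gets 6.
- Aggressive → Incumbent plays E4 (best of 5, -4, 4, 6); Entrant gets 1.
Entrant's induced payoffs are -3, 6, 1, so Entrant commits to Moderate. Subgame-perfect outcome: (E1, Moderate) with payoffs (6, 6).

(E1, Moderate)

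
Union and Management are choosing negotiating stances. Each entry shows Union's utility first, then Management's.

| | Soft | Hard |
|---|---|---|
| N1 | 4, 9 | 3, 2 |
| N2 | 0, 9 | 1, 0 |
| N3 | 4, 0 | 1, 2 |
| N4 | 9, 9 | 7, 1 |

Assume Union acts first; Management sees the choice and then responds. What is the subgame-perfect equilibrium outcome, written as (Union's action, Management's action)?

Solve by backward induction (Union leads).
- N1: Management compares 9, 2 and picks Soft; Union would get 4.
- N2: Management compares 9, 0 and picks Soft; Union would get 0.
- N3: Management compares 0, 2 and picks Hard; Union would get 1.
- N4: Management compares 9, 1 and picks Soft; Union would get 9.
Union's induced payoffs are 4, 0, 1, 9, so Union commits to N4. Subgame-perfect outcome: (N4, Soft) with payoffs (9, 9).

(N4, Soft)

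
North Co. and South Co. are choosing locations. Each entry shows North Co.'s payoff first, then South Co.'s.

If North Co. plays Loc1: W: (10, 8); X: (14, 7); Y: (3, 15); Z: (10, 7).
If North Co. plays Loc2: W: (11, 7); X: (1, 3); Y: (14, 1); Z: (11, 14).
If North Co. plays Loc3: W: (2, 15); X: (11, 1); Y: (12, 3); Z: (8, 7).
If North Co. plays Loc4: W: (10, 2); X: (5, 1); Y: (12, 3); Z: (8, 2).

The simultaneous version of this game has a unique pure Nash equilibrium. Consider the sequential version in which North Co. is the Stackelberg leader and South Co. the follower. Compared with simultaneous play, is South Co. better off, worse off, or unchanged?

Solve by backward induction (North Co. leads).
- Loc1 → South Co. plays Y (best of 8, 7, 15, 7); North Co. gets 3.
- Loc2 → South Co. plays Z (best of 7, 3, 1, 14); North Co. gets 11.
- Loc3 → South Co. plays W (best of 15, 1, 3, 7); North Co. gets 2.
- Loc4 → South Co. plays Y (best of 2, 1, 3, 2); North Co. gets 12.
Among 3, 11, 2, 12, the best is 12 at Loc4. Subgame-perfect outcome: (Loc4, Y) with payoffs (12, 3).
For the simultaneous game, intersect best replies.
North Co.'s best replies: W→Loc2; X→Loc1; Y→Loc2; Z→Loc2.
South Co.'s best replies: Loc1→Y; Loc2→Z; Loc3→W; Loc4→Y.
Only (Loc2, Z) has each player best-responding; Nash payoffs (11, 14).
South Co. earns 3 sequentially versus 14 at the Nash outcome: worse off.

worse off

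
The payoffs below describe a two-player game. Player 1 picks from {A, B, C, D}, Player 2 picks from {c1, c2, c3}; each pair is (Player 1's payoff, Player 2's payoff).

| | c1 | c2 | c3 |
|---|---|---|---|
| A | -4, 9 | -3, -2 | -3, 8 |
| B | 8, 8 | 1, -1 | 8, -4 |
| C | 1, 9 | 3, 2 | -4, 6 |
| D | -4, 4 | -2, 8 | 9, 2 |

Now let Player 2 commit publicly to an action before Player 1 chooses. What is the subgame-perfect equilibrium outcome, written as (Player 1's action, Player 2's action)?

(B, c1)

Player 1 best-responds to each possible Player 2 move:
- c1: BR = B, leader payoff 8.
- c2: BR = C, leader payoff 2.
- c3: BR = D, leader payoff 2.
Player 2's induced payoffs are 8, 2, 2, so Player 2 commits to c1. Subgame-perfect outcome: (B, c1) with payoffs (8, 8).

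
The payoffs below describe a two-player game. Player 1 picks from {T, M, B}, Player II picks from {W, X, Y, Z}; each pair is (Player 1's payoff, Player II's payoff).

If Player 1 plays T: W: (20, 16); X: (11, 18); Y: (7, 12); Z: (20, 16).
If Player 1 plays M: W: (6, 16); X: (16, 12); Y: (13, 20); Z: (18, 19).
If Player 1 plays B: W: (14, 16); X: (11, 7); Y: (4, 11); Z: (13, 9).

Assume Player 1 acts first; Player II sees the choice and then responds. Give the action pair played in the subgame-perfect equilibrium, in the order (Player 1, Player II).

Solve by backward induction (Player 1 leads).
- T: BR = X, leader payoff 11.
- M: BR = Y, leader payoff 13.
- B: BR = W, leader payoff 14.
Among 11, 13, 14, the best is 14 at B. Subgame-perfect outcome: (B, W) with payoffs (14, 16).

(B, W)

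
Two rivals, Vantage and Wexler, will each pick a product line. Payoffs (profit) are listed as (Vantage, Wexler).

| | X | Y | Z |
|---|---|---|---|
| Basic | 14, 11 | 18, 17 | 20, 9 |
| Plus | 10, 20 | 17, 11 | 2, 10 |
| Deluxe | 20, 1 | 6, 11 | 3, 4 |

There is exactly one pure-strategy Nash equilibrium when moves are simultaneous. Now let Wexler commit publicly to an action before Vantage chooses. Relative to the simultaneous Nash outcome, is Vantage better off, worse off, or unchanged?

unchanged

Solve by backward induction (Wexler leads).
- X → Vantage plays Deluxe (best of 14, 10, 20); Wexler gets 1.
- Y → Vantage plays Basic (best of 18, 17, 6); Wexler gets 17.
- Z → Vantage plays Basic (best of 20, 2, 3); Wexler gets 9.
Maximizing over 1, 17, 9, Wexler chooses Y. Subgame-perfect outcome: (Basic, Y) with payoffs (18, 17).
Under simultaneous play:
Vantage's best replies: X→Deluxe; Y→Basic; Z→Basic.
Wexler's best replies: Basic→Y; Plus→X; Deluxe→Y.
The unique mutual best reply is (Basic, Y), giving (18, 17).
Vantage earns 18 sequentially versus 18 at the Nash outcome: unchanged.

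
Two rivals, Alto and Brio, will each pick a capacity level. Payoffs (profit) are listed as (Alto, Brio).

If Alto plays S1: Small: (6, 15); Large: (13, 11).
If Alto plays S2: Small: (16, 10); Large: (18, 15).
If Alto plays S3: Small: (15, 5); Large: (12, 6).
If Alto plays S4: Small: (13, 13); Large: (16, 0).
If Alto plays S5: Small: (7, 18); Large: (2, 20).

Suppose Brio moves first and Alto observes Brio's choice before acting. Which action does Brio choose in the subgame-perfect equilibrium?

Backward induction with Brio moving first.
- Small: BR = S2, leader payoff 10.
- Large: BR = S2, leader payoff 15.
Brio's induced payoffs are 10, 15, so Brio commits to Large. Subgame-perfect outcome: (S2, Large) with payoffs (18, 15).

Large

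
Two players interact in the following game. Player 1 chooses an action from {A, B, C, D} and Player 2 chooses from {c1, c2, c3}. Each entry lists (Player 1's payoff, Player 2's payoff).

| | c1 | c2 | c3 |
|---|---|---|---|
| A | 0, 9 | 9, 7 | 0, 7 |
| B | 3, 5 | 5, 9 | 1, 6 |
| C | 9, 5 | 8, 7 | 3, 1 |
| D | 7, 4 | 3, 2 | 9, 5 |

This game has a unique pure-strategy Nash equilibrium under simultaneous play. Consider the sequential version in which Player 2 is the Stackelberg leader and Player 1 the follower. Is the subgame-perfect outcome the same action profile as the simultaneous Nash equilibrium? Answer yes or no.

Work backward from Player 1's decision.
- c1: BR = C, leader payoff 5.
- c2: BR = A, leader payoff 7.
- c3: BR = D, leader payoff 5.
Maximizing over 5, 7, 5, Player 2 chooses c2. Subgame-perfect outcome: (A, c2) with payoffs (9, 7).
Under simultaneous play:
Player 1's best replies: c1→C; c2→A; c3→D.
Player 2's best replies: A→c1; B→c2; C→c2; D→c3.
The unique mutual best reply is (D, c3), giving (9, 5).
Sequential outcome (A, c2) differs from the Nash profile (D, c3).

no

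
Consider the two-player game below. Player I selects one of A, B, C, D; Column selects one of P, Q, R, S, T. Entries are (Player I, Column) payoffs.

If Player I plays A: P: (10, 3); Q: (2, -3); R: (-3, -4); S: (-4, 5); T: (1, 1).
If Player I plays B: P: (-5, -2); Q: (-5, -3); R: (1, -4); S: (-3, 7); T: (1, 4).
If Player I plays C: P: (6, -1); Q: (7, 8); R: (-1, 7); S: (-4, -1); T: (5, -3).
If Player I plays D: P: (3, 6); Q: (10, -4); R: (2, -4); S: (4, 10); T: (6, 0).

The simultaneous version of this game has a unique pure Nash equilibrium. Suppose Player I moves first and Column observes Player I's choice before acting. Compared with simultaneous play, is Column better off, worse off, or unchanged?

worse off

Solve by backward induction (Player I leads).
- A: BR = S, leader payoff -4.
- B: BR = S, leader payoff -3.
- C: BR = Q, leader payoff 7.
- D: BR = S, leader payoff 4.
Maximizing over -4, -3, 7, 4, Player I chooses C. Subgame-perfect outcome: (C, Q) with payoffs (7, 8).
Now find the simultaneous Nash equilibrium.
Player I's best replies: P→A; Q→D; R→D; S→D; T→D.
Column's best replies: A→S; B→S; C→Q; D→S.
Only (D, S) has each player best-responding; Nash payoffs (4, 10).
Column earns 8 sequentially versus 10 at the Nash outcome: worse off.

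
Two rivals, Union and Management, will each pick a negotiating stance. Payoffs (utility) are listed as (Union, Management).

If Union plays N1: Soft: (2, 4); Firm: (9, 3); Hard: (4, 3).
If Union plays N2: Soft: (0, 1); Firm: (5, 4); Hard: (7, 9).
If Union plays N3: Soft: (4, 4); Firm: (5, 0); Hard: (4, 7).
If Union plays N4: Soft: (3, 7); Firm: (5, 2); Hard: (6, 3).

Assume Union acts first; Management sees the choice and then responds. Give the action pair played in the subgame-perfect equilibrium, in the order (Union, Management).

Work backward from Management's decision.
- N1: Management compares 4, 3, 3 and picks Soft; Union would get 2.
- N2: Management compares 1, 4, 9 and picks Hard; Union would get 7.
- N3: Management compares 4, 0, 7 and picks Hard; Union would get 4.
- N4: Management compares 7, 2, 3 and picks Soft; Union would get 3.
Union's induced payoffs are 2, 7, 4, 3, so Union commits to N2. Subgame-perfect outcome: (N2, Hard) with payoffs (7, 9).

(N2, Hard)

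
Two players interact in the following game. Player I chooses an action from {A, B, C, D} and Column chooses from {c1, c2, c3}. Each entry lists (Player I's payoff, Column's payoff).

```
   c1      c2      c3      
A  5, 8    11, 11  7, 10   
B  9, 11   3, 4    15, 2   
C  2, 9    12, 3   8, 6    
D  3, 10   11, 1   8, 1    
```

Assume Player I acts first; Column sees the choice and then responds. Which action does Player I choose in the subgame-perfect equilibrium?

A

Column best-responds to each possible Player I move:
- A: BR = c2, leader payoff 11.
- B: BR = c1, leader payoff 9.
- C: BR = c1, leader payoff 2.
- D: BR = c1, leader payoff 3.
Maximizing over 11, 9, 2, 3, Player I chooses A. Subgame-perfect outcome: (A, c2) with payoffs (11, 11).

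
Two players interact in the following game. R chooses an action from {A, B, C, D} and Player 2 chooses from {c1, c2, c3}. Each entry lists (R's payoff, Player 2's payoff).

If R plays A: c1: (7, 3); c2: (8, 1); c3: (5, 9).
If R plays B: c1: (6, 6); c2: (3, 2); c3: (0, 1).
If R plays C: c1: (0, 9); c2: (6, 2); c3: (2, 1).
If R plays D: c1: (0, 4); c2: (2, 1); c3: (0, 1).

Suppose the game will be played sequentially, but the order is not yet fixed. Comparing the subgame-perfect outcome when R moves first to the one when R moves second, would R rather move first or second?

first

If R leads: Player 2's best replies are A→c3, B→c1, C→c1, D→c1; R's induced payoffs 5, 6, 0, 0; outcome (B, c1), payoffs (6, 6).
If Player 2 leads: R's best replies are c1→A, c2→A, c3→A; Player 2's induced payoffs 3, 1, 9; outcome (A, c3), payoffs (5, 9).
R gets 6 moving first and 5 moving second, so R prefers to move first.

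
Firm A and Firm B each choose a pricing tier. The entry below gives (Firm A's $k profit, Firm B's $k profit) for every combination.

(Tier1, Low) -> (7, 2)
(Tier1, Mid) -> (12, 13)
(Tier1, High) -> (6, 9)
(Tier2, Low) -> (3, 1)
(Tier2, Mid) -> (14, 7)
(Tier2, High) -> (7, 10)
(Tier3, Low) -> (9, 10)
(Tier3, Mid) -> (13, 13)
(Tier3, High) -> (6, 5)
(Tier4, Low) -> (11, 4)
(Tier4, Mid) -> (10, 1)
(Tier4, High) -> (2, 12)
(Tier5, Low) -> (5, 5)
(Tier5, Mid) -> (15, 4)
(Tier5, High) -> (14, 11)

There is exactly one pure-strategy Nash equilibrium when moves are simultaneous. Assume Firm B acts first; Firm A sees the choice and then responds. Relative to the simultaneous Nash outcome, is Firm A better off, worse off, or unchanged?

unchanged

Backward induction with Firm B moving first.
- Low → Firm A plays Tier4 (best of 7, 3, 9, 11, 5); Firm B gets 4.
- Mid → Firm A plays Tier5 (best of 12, 14, 13, 10, 15); Firm B gets 4.
- High → Firm A plays Tier5 (best of 6, 7, 6, 2, 14); Firm B gets 11.
Firm B's induced payoffs are 4, 4, 11, so Firm B commits to High. Subgame-perfect outcome: (Tier5, High) with payoffs (14, 11).
For the simultaneous game, intersect best replies.
Firm A's best replies: Low→Tier4; Mid→Tier5; High→Tier5.
Firm B's best replies: Tier1→Mid; Tier2→High; Tier3→Mid; Tier4→High; Tier5→High.
Only (Tier5, High) has each player best-responding; Nash payoffs (14, 11).
Firm A earns 14 sequentially versus 14 at the Nash outcome: unchanged.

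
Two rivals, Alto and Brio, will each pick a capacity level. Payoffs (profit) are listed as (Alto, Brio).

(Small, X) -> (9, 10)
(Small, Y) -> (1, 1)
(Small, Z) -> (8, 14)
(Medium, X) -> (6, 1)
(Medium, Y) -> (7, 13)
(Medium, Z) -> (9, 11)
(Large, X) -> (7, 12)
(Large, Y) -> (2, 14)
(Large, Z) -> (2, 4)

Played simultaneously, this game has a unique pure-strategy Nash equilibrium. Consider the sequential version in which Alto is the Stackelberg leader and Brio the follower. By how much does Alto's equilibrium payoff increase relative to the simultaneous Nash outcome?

Solve by backward induction (Alto leads).
- Small: Brio compares 10, 1, 14 and picks Z; Alto would get 8.
- Medium: Brio compares 1, 13, 11 and picks Y; Alto would get 7.
- Large: Brio compares 12, 14, 4 and picks Y; Alto would get 2.
Maximizing over 8, 7, 2, Alto chooses Small. Subgame-perfect outcome: (Small, Z) with payoffs (8, 14).
For the simultaneous game, intersect best replies.
Alto's best replies: X→Small; Y→Medium; Z→Medium.
Brio's best replies: Small→Z; Medium→Y; Large→Y.
The unique mutual best reply is (Medium, Y), giving (7, 13).
Alto's commitment gain: 8 − 7 = 1.

1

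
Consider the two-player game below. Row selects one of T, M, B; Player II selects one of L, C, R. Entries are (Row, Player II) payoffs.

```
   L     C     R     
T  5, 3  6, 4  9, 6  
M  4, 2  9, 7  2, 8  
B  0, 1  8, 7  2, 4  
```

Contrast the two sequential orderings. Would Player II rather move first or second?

If Row leads: Player II's best replies are T→R, M→R, B→C; Row's induced payoffs 9, 2, 8; outcome (T, R), payoffs (9, 6).
If Player II leads: Row's best replies are L→T, C→M, R→T; Player II's induced payoffs 3, 7, 6; outcome (M, C), payoffs (9, 7).
Player II gets 7 moving first and 6 moving second, so Player II prefers to move first.

first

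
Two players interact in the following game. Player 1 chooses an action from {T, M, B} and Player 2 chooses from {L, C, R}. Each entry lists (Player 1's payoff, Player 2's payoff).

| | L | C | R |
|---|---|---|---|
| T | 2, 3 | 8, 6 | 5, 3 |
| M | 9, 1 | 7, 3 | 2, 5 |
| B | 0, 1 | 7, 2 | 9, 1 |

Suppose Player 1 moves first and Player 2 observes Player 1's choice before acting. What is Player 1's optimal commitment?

T

Player 2 best-responds to each possible Player 1 move:
- T: BR = C, leader payoff 8.
- M: BR = R, leader payoff 2.
- B: BR = C, leader payoff 7.
Among 8, 2, 7, the best is 8 at T. Subgame-perfect outcome: (T, C) with payoffs (8, 6).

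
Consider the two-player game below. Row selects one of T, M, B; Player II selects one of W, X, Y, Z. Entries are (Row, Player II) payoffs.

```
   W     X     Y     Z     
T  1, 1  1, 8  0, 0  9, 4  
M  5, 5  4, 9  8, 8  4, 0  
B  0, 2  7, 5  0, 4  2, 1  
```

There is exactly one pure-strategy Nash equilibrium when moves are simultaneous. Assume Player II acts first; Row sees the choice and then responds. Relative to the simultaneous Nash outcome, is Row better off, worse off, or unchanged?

better off

Work backward from Row's decision.
- W: Row compares 1, 5, 0 and picks M; Player II would get 5.
- X: Row compares 1, 4, 7 and picks B; Player II would get 5.
- Y: Row compares 0, 8, 0 and picks M; Player II would get 8.
- Z: Row compares 9, 4, 2 and picks T; Player II would get 4.
Maximizing over 5, 5, 8, 4, Player II chooses Y. Subgame-perfect outcome: (M, Y) with payoffs (8, 8).
Under simultaneous play:
Row's best replies: W→M; X→B; Y→M; Z→T.
Player II's best replies: T→X; M→X; B→X.
Only (B, X) has each player best-responding; Nash payoffs (7, 5).
Row earns 8 sequentially versus 7 at the Nash outcome: better off.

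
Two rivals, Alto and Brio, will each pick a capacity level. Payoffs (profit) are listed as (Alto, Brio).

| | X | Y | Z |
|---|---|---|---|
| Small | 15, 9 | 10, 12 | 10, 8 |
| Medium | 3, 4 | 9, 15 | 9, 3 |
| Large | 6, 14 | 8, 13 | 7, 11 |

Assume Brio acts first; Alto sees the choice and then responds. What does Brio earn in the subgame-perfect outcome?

12

Alto best-responds to each possible Brio move:
- X: Alto compares 15, 3, 6 and picks Small; Brio would get 9.
- Y: Alto compares 10, 9, 8 and picks Small; Brio would get 12.
- Z: Alto compares 10, 9, 7 and picks Small; Brio would get 8.
Among 9, 12, 8, the best is 12 at Y. Subgame-perfect outcome: (Small, Y) with payoffs (10, 12).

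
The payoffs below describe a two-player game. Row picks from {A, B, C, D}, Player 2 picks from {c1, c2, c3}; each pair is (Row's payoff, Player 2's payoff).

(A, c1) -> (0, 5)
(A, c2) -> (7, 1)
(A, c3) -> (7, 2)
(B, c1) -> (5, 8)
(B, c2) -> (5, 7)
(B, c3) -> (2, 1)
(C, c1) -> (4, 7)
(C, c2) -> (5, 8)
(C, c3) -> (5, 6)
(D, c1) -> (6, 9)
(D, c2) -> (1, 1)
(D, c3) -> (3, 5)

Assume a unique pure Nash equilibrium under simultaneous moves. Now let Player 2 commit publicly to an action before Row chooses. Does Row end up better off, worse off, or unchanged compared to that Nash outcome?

unchanged

Row best-responds to each possible Player 2 move:
- c1 → Row plays D (best of 0, 5, 4, 6); Player 2 gets 9.
- c2 → Row plays A (best of 7, 5, 5, 1); Player 2 gets 1.
- c3 → Row plays A (best of 7, 2, 5, 3); Player 2 gets 2.
Player 2's induced payoffs are 9, 1, 2, so Player 2 commits to c1. Subgame-perfect outcome: (D, c1) with payoffs (6, 9).
Now find the simultaneous Nash equilibrium.
Row's best replies: c1→D; c2→A; c3→A.
Player 2's best replies: A→c1; B→c1; C→c2; D→c1.
The unique mutual best reply is (D, c1), giving (6, 9).
Row earns 6 sequentially versus 6 at the Nash outcome: unchanged.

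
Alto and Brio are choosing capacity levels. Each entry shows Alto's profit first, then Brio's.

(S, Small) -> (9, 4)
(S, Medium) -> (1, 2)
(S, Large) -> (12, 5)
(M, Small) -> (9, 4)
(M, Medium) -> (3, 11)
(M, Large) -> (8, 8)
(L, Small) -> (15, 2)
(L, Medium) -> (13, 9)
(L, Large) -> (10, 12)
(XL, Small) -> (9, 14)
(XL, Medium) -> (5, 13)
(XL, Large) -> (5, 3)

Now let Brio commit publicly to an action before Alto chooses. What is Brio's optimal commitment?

Medium

Alto best-responds to each possible Brio move:
- Small → Alto plays L (best of 9, 9, 15, 9); Brio gets 2.
- Medium → Alto plays L (best of 1, 3, 13, 5); Brio gets 9.
- Large → Alto plays S (best of 12, 8, 10, 5); Brio gets 5.
Maximizing over 2, 9, 5, Brio chooses Medium. Subgame-perfect outcome: (L, Medium) with payoffs (13, 9).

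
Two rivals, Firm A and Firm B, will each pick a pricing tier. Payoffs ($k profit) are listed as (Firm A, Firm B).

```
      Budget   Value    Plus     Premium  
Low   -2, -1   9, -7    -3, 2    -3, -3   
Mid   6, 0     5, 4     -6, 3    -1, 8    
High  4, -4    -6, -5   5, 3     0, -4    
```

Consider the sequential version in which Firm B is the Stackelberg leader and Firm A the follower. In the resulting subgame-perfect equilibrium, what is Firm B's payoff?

3

Solve by backward induction (Firm B leads).
- Budget: Firm A compares -2, 6, 4 and picks Mid; Firm B would get 0.
- Value: Firm A compares 9, 5, -6 and picks Low; Firm B would get -7.
- Plus: Firm A compares -3, -6, 5 and picks High; Firm B would get 3.
- Premium: Firm A compares -3, -1, 0 and picks High; Firm B would get -4.
Among 0, -7, 3, -4, the best is 3 at Plus. Subgame-perfect outcome: (High, Plus) with payoffs (5, 3).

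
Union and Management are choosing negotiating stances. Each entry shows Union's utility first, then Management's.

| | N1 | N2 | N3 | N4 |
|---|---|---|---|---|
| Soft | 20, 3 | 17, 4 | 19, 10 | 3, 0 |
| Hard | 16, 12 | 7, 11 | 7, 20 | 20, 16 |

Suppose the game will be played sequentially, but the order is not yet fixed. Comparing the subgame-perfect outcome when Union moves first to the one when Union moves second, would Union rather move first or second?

second

If Union leads: Management's best replies are Soft→N3, Hard→N3; Union's induced payoffs 19, 7; outcome (Soft, N3), payoffs (19, 10).
If Management leads: Union's best replies are N1→Soft, N2→Soft, N3→Soft, N4→Hard; Management's induced payoffs 3, 4, 10, 16; outcome (Hard, N4), payoffs (20, 16).
Union gets 19 moving first and 20 moving second, so Union prefers to move second.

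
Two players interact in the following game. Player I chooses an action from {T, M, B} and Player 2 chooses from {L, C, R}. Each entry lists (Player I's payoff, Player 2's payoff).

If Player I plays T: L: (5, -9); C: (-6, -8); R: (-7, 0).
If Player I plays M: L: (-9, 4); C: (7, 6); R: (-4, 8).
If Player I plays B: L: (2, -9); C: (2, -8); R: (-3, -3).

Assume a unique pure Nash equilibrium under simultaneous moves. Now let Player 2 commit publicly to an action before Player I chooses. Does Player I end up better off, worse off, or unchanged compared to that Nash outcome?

Work backward from Player I's decision.
- L → Player I plays T (best of 5, -9, 2); Player 2 gets -9.
- C → Player I plays M (best of -6, 7, 2); Player 2 gets 6.
- R → Player I plays B (best of -7, -4, -3); Player 2 gets -3.
Among -9, 6, -3, the best is 6 at C. Subgame-perfect outcome: (M, C) with payoffs (7, 6).
Now find the simultaneous Nash equilibrium.
Player I's best replies: L→T; C→M; R→B.
Player 2's best replies: T→R; M→R; B→R.
Only (B, R) has each player best-responding; Nash payoffs (-3, -3).
Player I earns 7 sequentially versus -3 at the Nash outcome: better off.

better off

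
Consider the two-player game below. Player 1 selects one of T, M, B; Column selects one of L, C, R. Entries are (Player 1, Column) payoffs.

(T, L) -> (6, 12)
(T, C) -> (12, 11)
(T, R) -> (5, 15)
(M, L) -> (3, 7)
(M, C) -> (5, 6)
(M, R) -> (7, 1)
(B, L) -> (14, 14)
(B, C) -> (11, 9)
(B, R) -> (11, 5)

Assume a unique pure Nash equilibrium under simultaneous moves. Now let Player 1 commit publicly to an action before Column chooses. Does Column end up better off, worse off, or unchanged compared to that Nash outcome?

unchanged

Solve by backward induction (Player 1 leads).
- T: Column compares 12, 11, 15 and picks R; Player 1 would get 5.
- M: Column compares 7, 6, 1 and picks L; Player 1 would get 3.
- B: Column compares 14, 9, 5 and picks L; Player 1 would get 14.
Among 5, 3, 14, the best is 14 at B. Subgame-perfect outcome: (B, L) with payoffs (14, 14).
For the simultaneous game, intersect best replies.
Player 1's best replies: L→B; C→T; R→B.
Column's best replies: T→R; M→L; B→L.
Only (B, L) has each player best-responding; Nash payoffs (14, 14).
Column earns 14 sequentially versus 14 at the Nash outcome: unchanged.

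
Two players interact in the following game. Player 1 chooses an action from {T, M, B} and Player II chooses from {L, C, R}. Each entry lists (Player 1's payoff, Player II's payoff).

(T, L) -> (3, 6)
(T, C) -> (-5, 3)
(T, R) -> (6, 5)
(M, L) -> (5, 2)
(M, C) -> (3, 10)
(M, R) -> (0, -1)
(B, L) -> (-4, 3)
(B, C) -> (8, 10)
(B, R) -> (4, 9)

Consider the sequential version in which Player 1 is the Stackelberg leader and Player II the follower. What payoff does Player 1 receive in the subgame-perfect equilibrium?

Player II best-responds to each possible Player 1 move:
- T: Player II compares 6, 3, 5 and picks L; Player 1 would get 3.
- M: Player II compares 2, 10, -1 and picks C; Player 1 would get 3.
- B: Player II compares 3, 10, 9 and picks C; Player 1 would get 8.
Player 1's induced payoffs are 3, 3, 8, so Player 1 commits to B. Subgame-perfect outcome: (B, C) with payoffs (8, 10).

8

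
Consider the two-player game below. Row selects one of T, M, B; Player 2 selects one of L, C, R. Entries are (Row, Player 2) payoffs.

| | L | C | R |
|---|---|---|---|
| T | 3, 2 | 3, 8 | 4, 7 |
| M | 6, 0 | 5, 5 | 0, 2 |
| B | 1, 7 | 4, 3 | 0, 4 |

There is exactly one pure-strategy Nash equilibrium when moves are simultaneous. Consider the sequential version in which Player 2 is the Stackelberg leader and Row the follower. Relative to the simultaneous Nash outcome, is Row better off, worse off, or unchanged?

worse off

Work backward from Row's decision.
- L: Row compares 3, 6, 1 and picks M; Player 2 would get 0.
- C: Row compares 3, 5, 4 and picks M; Player 2 would get 5.
- R: Row compares 4, 0, 0 and picks T; Player 2 would get 7.
Player 2's induced payoffs are 0, 5, 7, so Player 2 commits to R. Subgame-perfect outcome: (T, R) with payoffs (4, 7).
For the simultaneous game, intersect best replies.
Row's best replies: L→M; C→M; R→T.
Player 2's best replies: T→C; M→C; B→L.
Only (M, C) has each player best-responding; Nash payoffs (5, 5).
Row earns 4 sequentially versus 5 at the Nash outcome: worse off.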